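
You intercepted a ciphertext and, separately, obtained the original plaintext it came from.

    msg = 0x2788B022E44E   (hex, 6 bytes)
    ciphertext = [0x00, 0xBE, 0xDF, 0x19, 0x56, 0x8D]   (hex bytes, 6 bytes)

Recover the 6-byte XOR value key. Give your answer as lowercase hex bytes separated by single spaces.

Since ciphertext = msg ⊕ key, XORing both sides with msg gives key = msg ⊕ ciphertext.
byte 0:  39 ^   0 =  39
byte 1: 136 ^ 190 =  54
byte 2: 176 ^ 223 = 111
byte 3:  34 ^  25 =  59
byte 4: 228 ^  86 = 178
byte 5:  78 ^ 141 = 195

27 36 6f 3b b2 c3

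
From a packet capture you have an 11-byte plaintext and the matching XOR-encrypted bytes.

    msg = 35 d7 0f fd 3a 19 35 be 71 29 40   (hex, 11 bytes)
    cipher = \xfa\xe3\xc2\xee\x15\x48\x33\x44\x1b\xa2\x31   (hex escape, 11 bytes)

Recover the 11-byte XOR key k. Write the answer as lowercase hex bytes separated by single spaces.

Since cipher = msg ⊕ k, XORing both sides with msg gives k = msg ⊕ cipher.
35 XOR fa = cf
d7 XOR e3 = 34
0f XOR c2 = cd
fd XOR ee = 13
3a XOR 15 = 2f
19 XOR 48 = 51
35 XOR 33 = 06
be XOR 44 = fa
71 XOR 1b = 6a
29 XOR a2 = 8b
40 XOR 31 = 71

cf 34 cd 13 2f 51 06 fa 6a 8b 71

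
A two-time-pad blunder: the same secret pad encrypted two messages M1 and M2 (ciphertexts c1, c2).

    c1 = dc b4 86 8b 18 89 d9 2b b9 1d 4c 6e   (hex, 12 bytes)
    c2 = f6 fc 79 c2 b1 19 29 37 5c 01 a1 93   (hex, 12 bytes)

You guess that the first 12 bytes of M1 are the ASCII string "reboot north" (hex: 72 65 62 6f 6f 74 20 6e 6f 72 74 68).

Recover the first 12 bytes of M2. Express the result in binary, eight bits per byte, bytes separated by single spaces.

First, c1 ⊕ c2 = (M1 ⊕ K) ⊕ (M2 ⊕ K) = M1 ⊕ M2, so the key drops out. Then M2 = (M1 ⊕ M2) ⊕ M1 over the first 12 bytes.
byte 0: (dc ⊕ f6) ⊕ 72 = 2a ⊕ 72 = 58
byte 1: (b4 ⊕ fc) ⊕ 65 = 48 ⊕ 65 = 2d
byte 2: (86 ⊕ 79) ⊕ 62 = ff ⊕ 62 = 9d
byte 3: (8b ⊕ c2) ⊕ 6f = 49 ⊕ 6f = 26
byte 4: (18 ⊕ b1) ⊕ 6f = a9 ⊕ 6f = c6
byte 5: (89 ⊕ 19) ⊕ 74 = 90 ⊕ 74 = e4
byte 6: (d9 ⊕ 29) ⊕ 20 = f0 ⊕ 20 = d0
byte 7: (2b ⊕ 37) ⊕ 6e = 1c ⊕ 6e = 72
byte 8: (b9 ⊕ 5c) ⊕ 6f = e5 ⊕ 6f = 8a
byte 9: (1d ⊕ 01) ⊕ 72 = 1c ⊕ 72 = 6e
byte 10: (4c ⊕ a1) ⊕ 74 = ed ⊕ 74 = 99
byte 11: (6e ⊕ 93) ⊕ 68 = fd ⊕ 68 = 95

01011000 00101101 10011101 00100110 11000110 11100100 11010000 01110010 10001010 01101110 10011001 10010101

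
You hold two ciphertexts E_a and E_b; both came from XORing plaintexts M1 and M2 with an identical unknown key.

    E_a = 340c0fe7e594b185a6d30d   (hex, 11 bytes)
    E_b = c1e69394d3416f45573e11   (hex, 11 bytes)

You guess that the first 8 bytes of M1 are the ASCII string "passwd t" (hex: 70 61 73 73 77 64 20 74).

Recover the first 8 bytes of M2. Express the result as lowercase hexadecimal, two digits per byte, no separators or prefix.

858bef0041b1feb4

First, E_a ⊕ E_b = (M1 ⊕ K) ⊕ (M2 ⊕ K) = M1 ⊕ M2, so the key drops out. Then M2 = (M1 ⊕ M2) ⊕ M1 over the first 8 bytes.
byte 0: (34 ^ c1) ^ 70 = f5 ^ 70 = 85
byte 1: (0c ^ e6) ^ 61 = ea ^ 61 = 8b
byte 2: (0f ^ 93) ^ 73 = 9c ^ 73 = ef
byte 3: (e7 ^ 94) ^ 73 = 73 ^ 73 = 00
byte 4: (e5 ^ d3) ^ 77 = 36 ^ 77 = 41
byte 5: (94 ^ 41) ^ 64 = d5 ^ 64 = b1
byte 6: (b1 ^ 6f) ^ 20 = de ^ 20 = fe
byte 7: (85 ^ 45) ^ 74 = c0 ^ 74 = b4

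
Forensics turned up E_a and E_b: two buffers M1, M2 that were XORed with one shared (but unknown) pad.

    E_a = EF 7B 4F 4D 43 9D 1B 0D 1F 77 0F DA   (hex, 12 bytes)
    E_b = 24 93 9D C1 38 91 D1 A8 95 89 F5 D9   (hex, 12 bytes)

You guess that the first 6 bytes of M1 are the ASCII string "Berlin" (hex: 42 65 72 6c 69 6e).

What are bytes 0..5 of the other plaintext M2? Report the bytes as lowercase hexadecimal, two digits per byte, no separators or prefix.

898da0e01262

First, E_a ⊕ E_b = (M1 ⊕ K) ⊕ (M2 ⊕ K) = M1 ⊕ M2, so the key drops out. Then M2 = (M1 ⊕ M2) ⊕ M1 over the first 6 bytes.
byte 0: (ef XOR 24) XOR 42 = cb XOR 42 = 89
byte 1: (7b XOR 93) XOR 65 = e8 XOR 65 = 8d
byte 2: (4f XOR 9d) XOR 72 = d2 XOR 72 = a0
byte 3: (4d XOR c1) XOR 6c = 8c XOR 6c = e0
byte 4: (43 XOR 38) XOR 69 = 7b XOR 69 = 12
byte 5: (9d XOR 91) XOR 6e = 0c XOR 6e = 62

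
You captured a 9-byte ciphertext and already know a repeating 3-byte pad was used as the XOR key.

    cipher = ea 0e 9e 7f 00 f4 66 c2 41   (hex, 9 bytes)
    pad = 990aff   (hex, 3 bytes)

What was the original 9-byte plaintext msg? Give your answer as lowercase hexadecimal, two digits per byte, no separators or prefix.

730461e60a0bffc8be

The 3-byte key repeats, so the effective keystream is 99 0a ff 99 0a ff 99 0a ff.
byte 0: ea ^ 99 = 73
byte 1: 0e ^ 0a = 04
byte 2: 9e ^ ff = 61
byte 3: 7f ^ 99 = e6
byte 4: 00 ^ 0a = 0a
byte 5: f4 ^ ff = 0b
byte 6: 66 ^ 99 = ff
byte 7: c2 ^ 0a = c8
byte 8: 41 ^ ff = be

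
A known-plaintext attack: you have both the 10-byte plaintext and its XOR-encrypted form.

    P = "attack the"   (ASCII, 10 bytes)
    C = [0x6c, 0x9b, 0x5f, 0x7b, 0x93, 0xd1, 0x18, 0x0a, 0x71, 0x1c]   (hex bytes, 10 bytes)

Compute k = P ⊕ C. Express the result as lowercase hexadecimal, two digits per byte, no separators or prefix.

Since C = P ⊕ k, XORing both sides with P gives k = P ⊕ C.
61 ^ 6c = 0d
74 ^ 9b = ef
74 ^ 5f = 2b
61 ^ 7b = 1a
63 ^ 93 = f0
6b ^ d1 = ba
20 ^ 18 = 38
74 ^ 0a = 7e
68 ^ 71 = 19
65 ^ 1c = 79

0def2b1af0ba387e1979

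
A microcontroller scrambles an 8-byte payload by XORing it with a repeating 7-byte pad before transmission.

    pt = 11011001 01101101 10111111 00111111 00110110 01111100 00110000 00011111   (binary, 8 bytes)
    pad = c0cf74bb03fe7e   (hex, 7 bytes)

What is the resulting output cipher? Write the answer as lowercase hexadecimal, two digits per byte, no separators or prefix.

19a2cb8435824edf

The 7-byte key repeats, so the effective keystream is c0 cf 74 bb 03 fe 7e c0.
byte 0: d9 XOR c0 = 19
byte 1: 6d XOR cf = a2
byte 2: bf XOR 74 = cb
byte 3: 3f XOR bb = 84
byte 4: 36 XOR 03 = 35
byte 5: 7c XOR fe = 82
byte 6: 30 XOR 7e = 4e
byte 7: 1f XOR c0 = df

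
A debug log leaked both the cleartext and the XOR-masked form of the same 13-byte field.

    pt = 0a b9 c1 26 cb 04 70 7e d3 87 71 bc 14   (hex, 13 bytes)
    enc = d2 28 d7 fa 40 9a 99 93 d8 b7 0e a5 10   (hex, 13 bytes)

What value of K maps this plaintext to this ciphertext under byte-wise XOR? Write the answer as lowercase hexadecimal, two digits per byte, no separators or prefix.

Since enc = pt ⊕ K, XORing both sides with pt gives K = pt ⊕ enc.
00001010 ^ 11010010 = 11011000
10111001 ^ 00101000 = 10010001
11000001 ^ 11010111 = 00010110
00100110 ^ 11111010 = 11011100
11001011 ^ 01000000 = 10001011
00000100 ^ 10011010 = 10011110
01110000 ^ 10011001 = 11101001
01111110 ^ 10010011 = 11101101
11010011 ^ 11011000 = 00001011
10000111 ^ 10110111 = 00110000
01110001 ^ 00001110 = 01111111
10111100 ^ 10100101 = 00011001
00010100 ^ 00010000 = 00000100

d89116dc8b9ee9ed0b307f1904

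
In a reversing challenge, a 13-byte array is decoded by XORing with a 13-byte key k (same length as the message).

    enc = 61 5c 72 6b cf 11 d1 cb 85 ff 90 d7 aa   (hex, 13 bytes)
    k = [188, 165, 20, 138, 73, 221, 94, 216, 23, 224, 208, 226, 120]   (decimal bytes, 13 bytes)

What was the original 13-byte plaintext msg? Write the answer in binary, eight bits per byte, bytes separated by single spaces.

61 ⊕ bc = dd
5c ⊕ a5 = f9
72 ⊕ 14 = 66
6b ⊕ 8a = e1
cf ⊕ 49 = 86
11 ⊕ dd = cc
d1 ⊕ 5e = 8f
cb ⊕ d8 = 13
85 ⊕ 17 = 92
ff ⊕ e0 = 1f
90 ⊕ d0 = 40
d7 ⊕ e2 = 35
aa ⊕ 78 = d2

11011101 11111001 01100110 11100001 10000110 11001100 10001111 00010011 10010010 00011111 01000000 00110101 11010010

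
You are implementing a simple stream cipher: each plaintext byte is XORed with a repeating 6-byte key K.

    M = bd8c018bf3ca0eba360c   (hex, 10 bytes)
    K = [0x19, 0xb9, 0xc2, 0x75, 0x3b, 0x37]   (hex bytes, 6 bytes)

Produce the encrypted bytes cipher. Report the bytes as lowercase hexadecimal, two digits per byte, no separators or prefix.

a435c3fec8fd1703f479

The 6-byte key repeats, so the effective keystream is 19 b9 c2 75 3b 37 19 b9 c2 75.
byte 0: bd ^ 19 = a4
byte 1: 8c ^ b9 = 35
byte 2: 01 ^ c2 = c3
byte 3: 8b ^ 75 = fe
byte 4: f3 ^ 3b = c8
byte 5: ca ^ 37 = fd
byte 6: 0e ^ 19 = 17
byte 7: ba ^ b9 = 03
byte 8: 36 ^ c2 = f4
byte 9: 0c ^ 75 = 79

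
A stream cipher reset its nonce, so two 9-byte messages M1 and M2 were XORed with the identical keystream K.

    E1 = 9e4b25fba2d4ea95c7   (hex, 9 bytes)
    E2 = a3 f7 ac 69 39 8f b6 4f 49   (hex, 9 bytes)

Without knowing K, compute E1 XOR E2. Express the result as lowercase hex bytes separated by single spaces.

E1 ⊕ E2 = (M1 ⊕ K) ⊕ (M2 ⊕ K) = M1 ⊕ M2 — the shared key cancels under XOR.
byte 0: 9e ^ a3 = 3d
byte 1: 4b ^ f7 = bc
byte 2: 25 ^ ac = 89
byte 3: fb ^ 69 = 92
byte 4: a2 ^ 39 = 9b
byte 5: d4 ^ 8f = 5b
byte 6: ea ^ b6 = 5c
byte 7: 95 ^ 4f = da
byte 8: c7 ^ 49 = 8e

3d bc 89 92 9b 5b 5c da 8e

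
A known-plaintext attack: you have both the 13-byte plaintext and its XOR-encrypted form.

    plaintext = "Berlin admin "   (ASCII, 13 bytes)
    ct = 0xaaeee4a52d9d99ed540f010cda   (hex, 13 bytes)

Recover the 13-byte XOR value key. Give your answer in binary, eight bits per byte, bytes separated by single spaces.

Since ct = plaintext ⊕ key, XORing both sides with plaintext gives key = plaintext ⊕ ct.
 66 ^ 170 = 232
101 ^ 238 = 139
114 ^ 228 = 150
108 ^ 165 = 201
105 ^  45 =  68
110 ^ 157 = 243
 32 ^ 153 = 185
 97 ^ 237 = 140
100 ^  84 =  48
109 ^  15 =  98
105 ^   1 = 104
110 ^  12 =  98
 32 ^ 218 = 250

11101000 10001011 10010110 11001001 01000100 11110011 10111001 10001100 00110000 01100010 01101000 01100010 11111010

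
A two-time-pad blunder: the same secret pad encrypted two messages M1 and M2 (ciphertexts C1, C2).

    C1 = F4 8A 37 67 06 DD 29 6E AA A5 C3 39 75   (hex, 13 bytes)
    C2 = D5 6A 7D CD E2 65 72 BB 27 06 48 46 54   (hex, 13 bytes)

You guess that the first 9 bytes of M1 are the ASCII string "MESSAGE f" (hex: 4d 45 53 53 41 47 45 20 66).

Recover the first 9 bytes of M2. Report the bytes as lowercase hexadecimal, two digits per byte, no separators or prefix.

6ca519f9a5ff1ef5eb

First, C1 ⊕ C2 = (M1 ⊕ K) ⊕ (M2 ⊕ K) = M1 ⊕ M2, so the key drops out. Then M2 = (M1 ⊕ M2) ⊕ M1 over the first 9 bytes.
byte 0: (f4 ^ d5) ^ 4d = 21 ^ 4d = 6c
byte 1: (8a ^ 6a) ^ 45 = e0 ^ 45 = a5
byte 2: (37 ^ 7d) ^ 53 = 4a ^ 53 = 19
byte 3: (67 ^ cd) ^ 53 = aa ^ 53 = f9
byte 4: (06 ^ e2) ^ 41 = e4 ^ 41 = a5
byte 5: (dd ^ 65) ^ 47 = b8 ^ 47 = ff
byte 6: (29 ^ 72) ^ 45 = 5b ^ 45 = 1e
byte 7: (6e ^ bb) ^ 20 = d5 ^ 20 = f5
byte 8: (aa ^ 27) ^ 66 = 8d ^ 66 = eb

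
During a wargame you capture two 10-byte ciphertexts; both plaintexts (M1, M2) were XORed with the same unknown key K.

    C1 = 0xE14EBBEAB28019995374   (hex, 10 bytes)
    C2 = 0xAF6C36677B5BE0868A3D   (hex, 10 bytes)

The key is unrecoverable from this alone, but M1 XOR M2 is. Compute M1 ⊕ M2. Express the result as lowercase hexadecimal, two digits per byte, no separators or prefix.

4e228d8dc9dbf91fd949

C1 ⊕ C2 = (M1 ⊕ K) ⊕ (M2 ⊕ K) = M1 ⊕ M2 — the shared key cancels under XOR.
e1 xor af = 4e
4e xor 6c = 22
bb xor 36 = 8d
ea xor 67 = 8d
b2 xor 7b = c9
80 xor 5b = db
19 xor e0 = f9
99 xor 86 = 1f
53 xor 8a = d9
74 xor 3d = 49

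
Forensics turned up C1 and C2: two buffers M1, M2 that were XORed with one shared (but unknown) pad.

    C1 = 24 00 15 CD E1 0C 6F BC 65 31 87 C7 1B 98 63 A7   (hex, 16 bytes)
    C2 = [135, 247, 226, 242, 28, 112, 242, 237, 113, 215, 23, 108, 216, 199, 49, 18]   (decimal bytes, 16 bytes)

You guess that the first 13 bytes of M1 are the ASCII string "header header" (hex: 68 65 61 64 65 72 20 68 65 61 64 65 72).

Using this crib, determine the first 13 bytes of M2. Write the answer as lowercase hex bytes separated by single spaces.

cb 92 96 5b 98 0e bd 39 71 87 f4 ce b1

First, C1 ⊕ C2 = (M1 ⊕ K) ⊕ (M2 ⊕ K) = M1 ⊕ M2, so the key drops out. Then M2 = (M1 ⊕ M2) ⊕ M1 over the first 13 bytes.
byte 0: (24 ⊕ 87) ⊕ 68 = a3 ⊕ 68 = cb
byte 1: (00 ⊕ f7) ⊕ 65 = f7 ⊕ 65 = 92
byte 2: (15 ⊕ e2) ⊕ 61 = f7 ⊕ 61 = 96
byte 3: (cd ⊕ f2) ⊕ 64 = 3f ⊕ 64 = 5b
byte 4: (e1 ⊕ 1c) ⊕ 65 = fd ⊕ 65 = 98
byte 5: (0c ⊕ 70) ⊕ 72 = 7c ⊕ 72 = 0e
byte 6: (6f ⊕ f2) ⊕ 20 = 9d ⊕ 20 = bd
byte 7: (bc ⊕ ed) ⊕ 68 = 51 ⊕ 68 = 39
byte 8: (65 ⊕ 71) ⊕ 65 = 14 ⊕ 65 = 71
byte 9: (31 ⊕ d7) ⊕ 61 = e6 ⊕ 61 = 87
byte 10: (87 ⊕ 17) ⊕ 64 = 90 ⊕ 64 = f4
byte 11: (c7 ⊕ 6c) ⊕ 65 = ab ⊕ 65 = ce
byte 12: (1b ⊕ d8) ⊕ 72 = c3 ⊕ 72 = b1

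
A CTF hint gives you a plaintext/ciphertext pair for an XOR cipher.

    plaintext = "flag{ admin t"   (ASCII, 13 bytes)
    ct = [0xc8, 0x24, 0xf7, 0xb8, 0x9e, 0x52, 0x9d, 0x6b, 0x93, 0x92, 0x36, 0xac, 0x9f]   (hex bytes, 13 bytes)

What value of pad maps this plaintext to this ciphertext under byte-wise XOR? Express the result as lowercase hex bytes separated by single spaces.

ae 48 96 df e5 72 fc 0f fe fb 58 8c eb

Since ct = plaintext ⊕ pad, XORing both sides with plaintext gives pad = plaintext ⊕ ct.
66 ^ c8 = ae
6c ^ 24 = 48
61 ^ f7 = 96
67 ^ b8 = df
7b ^ 9e = e5
20 ^ 52 = 72
61 ^ 9d = fc
64 ^ 6b = 0f
6d ^ 93 = fe
69 ^ 92 = fb
6e ^ 36 = 58
20 ^ ac = 8c
74 ^ 9f = eb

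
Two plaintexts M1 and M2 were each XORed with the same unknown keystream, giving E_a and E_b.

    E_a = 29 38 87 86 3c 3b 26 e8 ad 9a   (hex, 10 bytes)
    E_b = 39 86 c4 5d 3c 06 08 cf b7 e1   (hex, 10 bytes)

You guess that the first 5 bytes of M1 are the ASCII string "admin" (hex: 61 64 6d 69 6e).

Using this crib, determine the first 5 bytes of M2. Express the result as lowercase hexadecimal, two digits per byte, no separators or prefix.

First, E_a ⊕ E_b = (M1 ⊕ K) ⊕ (M2 ⊕ K) = M1 ⊕ M2, so the key drops out. Then M2 = (M1 ⊕ M2) ⊕ M1 over the first 5 bytes.
byte 0: (29 XOR 39) XOR 61 = 10 XOR 61 = 71
byte 1: (38 XOR 86) XOR 64 = be XOR 64 = da
byte 2: (87 XOR c4) XOR 6d = 43 XOR 6d = 2e
byte 3: (86 XOR 5d) XOR 69 = db XOR 69 = b2
byte 4: (3c XOR 3c) XOR 6e = 00 XOR 6e = 6e

71da2eb26e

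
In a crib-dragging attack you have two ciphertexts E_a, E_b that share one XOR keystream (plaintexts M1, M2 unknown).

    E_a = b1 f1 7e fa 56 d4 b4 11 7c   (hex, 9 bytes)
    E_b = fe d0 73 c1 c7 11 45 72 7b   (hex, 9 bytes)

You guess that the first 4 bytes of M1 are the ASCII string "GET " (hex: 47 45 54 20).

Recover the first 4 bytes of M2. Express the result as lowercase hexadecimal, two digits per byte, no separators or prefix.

First, E_a ⊕ E_b = (M1 ⊕ K) ⊕ (M2 ⊕ K) = M1 ⊕ M2, so the key drops out. Then M2 = (M1 ⊕ M2) ⊕ M1 over the first 4 bytes.
byte 0: (b1 XOR fe) XOR 47 = 4f XOR 47 = 08
byte 1: (f1 XOR d0) XOR 45 = 21 XOR 45 = 64
byte 2: (7e XOR 73) XOR 54 = 0d XOR 54 = 59
byte 3: (fa XOR c1) XOR 20 = 3b XOR 20 = 1b

0864591b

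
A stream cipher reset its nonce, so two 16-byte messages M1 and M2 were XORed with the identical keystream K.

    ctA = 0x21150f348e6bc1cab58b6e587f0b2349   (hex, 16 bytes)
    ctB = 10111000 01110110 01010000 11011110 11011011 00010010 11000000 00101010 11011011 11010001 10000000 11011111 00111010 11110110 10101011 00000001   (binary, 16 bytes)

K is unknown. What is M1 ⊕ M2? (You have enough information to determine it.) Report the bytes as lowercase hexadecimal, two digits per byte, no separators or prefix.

ctA ⊕ ctB = (M1 ⊕ K) ⊕ (M2 ⊕ K) = M1 ⊕ M2 — the shared key cancels under XOR.
byte 0:  33 ⊕ 184 = 153
byte 1:  21 ⊕ 118 =  99
byte 2:  15 ⊕  80 =  95
byte 3:  52 ⊕ 222 = 234
byte 4: 142 ⊕ 219 =  85
byte 5: 107 ⊕  18 = 121
byte 6: 193 ⊕ 192 =   1
byte 7: 202 ⊕  42 = 224
byte 8: 181 ⊕ 219 = 110
byte 9: 139 ⊕ 209 =  90
byte 10: 110 ⊕ 128 = 238
byte 11:  88 ⊕ 223 = 135
byte 12: 127 ⊕  58 =  69
byte 13:  11 ⊕ 246 = 253
byte 14:  35 ⊕ 171 = 136
byte 15:  73 ⊕   1 =  72

99635fea557901e06e5aee8745fd8848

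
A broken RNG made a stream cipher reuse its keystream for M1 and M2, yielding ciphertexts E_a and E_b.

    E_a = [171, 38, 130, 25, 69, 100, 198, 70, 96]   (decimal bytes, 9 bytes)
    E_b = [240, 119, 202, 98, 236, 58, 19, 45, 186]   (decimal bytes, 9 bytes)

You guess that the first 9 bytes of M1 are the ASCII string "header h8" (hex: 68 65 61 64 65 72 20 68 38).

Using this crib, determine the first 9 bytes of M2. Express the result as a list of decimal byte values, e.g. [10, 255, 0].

[51, 52, 41, 31, 204, 44, 245, 3, 226]

First, E_a ⊕ E_b = (M1 ⊕ K) ⊕ (M2 ⊕ K) = M1 ⊕ M2, so the key drops out. Then M2 = (M1 ⊕ M2) ⊕ M1 over the first 9 bytes.
byte 0: (ab ^ f0) ^ 68 = 5b ^ 68 = 33
byte 1: (26 ^ 77) ^ 65 = 51 ^ 65 = 34
byte 2: (82 ^ ca) ^ 61 = 48 ^ 61 = 29
byte 3: (19 ^ 62) ^ 64 = 7b ^ 64 = 1f
byte 4: (45 ^ ec) ^ 65 = a9 ^ 65 = cc
byte 5: (64 ^ 3a) ^ 72 = 5e ^ 72 = 2c
byte 6: (c6 ^ 13) ^ 20 = d5 ^ 20 = f5
byte 7: (46 ^ 2d) ^ 68 = 6b ^ 68 = 03
byte 8: (60 ^ ba) ^ 38 = da ^ 38 = e2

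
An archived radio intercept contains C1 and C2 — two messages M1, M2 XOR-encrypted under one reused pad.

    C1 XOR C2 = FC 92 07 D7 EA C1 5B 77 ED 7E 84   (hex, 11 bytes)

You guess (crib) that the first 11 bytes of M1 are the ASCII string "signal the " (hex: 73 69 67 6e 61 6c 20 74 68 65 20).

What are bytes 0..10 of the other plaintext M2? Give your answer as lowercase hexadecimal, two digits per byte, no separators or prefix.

8ffb60b98bad7b03851ba4

Since C1 ⊕ C2 = M1 ⊕ M2, XORing with the guessed M1 bytes yields the corresponding M2 bytes: M2 = (C1 ⊕ C2) ⊕ M1.
252 xor 115 = 143
146 xor 105 = 251
  7 xor 103 =  96
215 xor 110 = 185
234 xor  97 = 139
193 xor 108 = 173
 91 xor  32 = 123
119 xor 116 =   3
237 xor 104 = 133
126 xor 101 =  27
132 xor  32 = 164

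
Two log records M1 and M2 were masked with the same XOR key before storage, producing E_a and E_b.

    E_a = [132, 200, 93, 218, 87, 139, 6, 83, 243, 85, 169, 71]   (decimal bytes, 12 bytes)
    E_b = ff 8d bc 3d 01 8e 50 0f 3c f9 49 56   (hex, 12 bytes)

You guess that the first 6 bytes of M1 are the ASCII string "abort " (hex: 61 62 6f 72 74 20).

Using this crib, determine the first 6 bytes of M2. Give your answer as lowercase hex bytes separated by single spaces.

1a 27 8e 95 22 25

First, E_a ⊕ E_b = (M1 ⊕ K) ⊕ (M2 ⊕ K) = M1 ⊕ M2, so the key drops out. Then M2 = (M1 ⊕ M2) ⊕ M1 over the first 6 bytes.
byte 0: (84 XOR ff) XOR 61 = 7b XOR 61 = 1a
byte 1: (c8 XOR 8d) XOR 62 = 45 XOR 62 = 27
byte 2: (5d XOR bc) XOR 6f = e1 XOR 6f = 8e
byte 3: (da XOR 3d) XOR 72 = e7 XOR 72 = 95
byte 4: (57 XOR 01) XOR 74 = 56 XOR 74 = 22
byte 5: (8b XOR 8e) XOR 20 = 05 XOR 20 = 25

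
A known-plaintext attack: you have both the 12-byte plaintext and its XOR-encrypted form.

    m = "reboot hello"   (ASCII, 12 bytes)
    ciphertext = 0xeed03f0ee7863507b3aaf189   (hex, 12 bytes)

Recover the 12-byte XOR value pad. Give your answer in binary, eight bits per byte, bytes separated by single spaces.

Since ciphertext = m ⊕ pad, XORing both sides with m gives pad = m ⊕ ciphertext.
72 ⊕ ee = 9c
65 ⊕ d0 = b5
62 ⊕ 3f = 5d
6f ⊕ 0e = 61
6f ⊕ e7 = 88
74 ⊕ 86 = f2
20 ⊕ 35 = 15
68 ⊕ 07 = 6f
65 ⊕ b3 = d6
6c ⊕ aa = c6
6c ⊕ f1 = 9d
6f ⊕ 89 = e6

10011100 10110101 01011101 01100001 10001000 11110010 00010101 01101111 11010110 11000110 10011101 11100110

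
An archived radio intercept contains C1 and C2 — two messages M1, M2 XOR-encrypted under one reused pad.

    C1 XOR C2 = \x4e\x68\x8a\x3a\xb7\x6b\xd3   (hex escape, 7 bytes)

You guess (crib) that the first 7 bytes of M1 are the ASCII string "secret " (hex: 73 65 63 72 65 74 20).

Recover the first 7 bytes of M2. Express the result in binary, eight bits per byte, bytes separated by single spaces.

Since C1 ⊕ C2 = M1 ⊕ M2, XORing with the guessed M1 bytes yields the corresponding M2 bytes: M2 = (C1 ⊕ C2) ⊕ M1.
byte 0:  78 xor 115 =  61
byte 1: 104 xor 101 =  13
byte 2: 138 xor  99 = 233
byte 3:  58 xor 114 =  72
byte 4: 183 xor 101 = 210
byte 5: 107 xor 116 =  31
byte 6: 211 xor  32 = 243

00111101 00001101 11101001 01001000 11010010 00011111 11110011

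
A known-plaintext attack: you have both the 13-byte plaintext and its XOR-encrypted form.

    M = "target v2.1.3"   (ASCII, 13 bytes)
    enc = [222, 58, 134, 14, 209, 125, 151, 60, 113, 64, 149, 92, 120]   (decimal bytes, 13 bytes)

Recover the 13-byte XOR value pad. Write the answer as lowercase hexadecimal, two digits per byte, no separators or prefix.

aa5bf469b409b74a436ea4724b

Since enc = M ⊕ pad, XORing both sides with M gives pad = M ⊕ enc.
74 XOR de = aa
61 XOR 3a = 5b
72 XOR 86 = f4
67 XOR 0e = 69
65 XOR d1 = b4
74 XOR 7d = 09
20 XOR 97 = b7
76 XOR 3c = 4a
32 XOR 71 = 43
2e XOR 40 = 6e
31 XOR 95 = a4
2e XOR 5c = 72
33 XOR 78 = 4b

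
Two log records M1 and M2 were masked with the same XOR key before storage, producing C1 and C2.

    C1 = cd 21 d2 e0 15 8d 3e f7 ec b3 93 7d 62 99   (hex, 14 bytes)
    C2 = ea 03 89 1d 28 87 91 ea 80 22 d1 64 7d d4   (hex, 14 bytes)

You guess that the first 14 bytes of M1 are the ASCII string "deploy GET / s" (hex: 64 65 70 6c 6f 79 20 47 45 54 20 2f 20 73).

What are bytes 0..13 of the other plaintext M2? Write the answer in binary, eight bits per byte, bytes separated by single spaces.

First, C1 ⊕ C2 = (M1 ⊕ K) ⊕ (M2 ⊕ K) = M1 ⊕ M2, so the key drops out. Then M2 = (M1 ⊕ M2) ⊕ M1 over the first 14 bytes.
byte 0: (cd ^ ea) ^ 64 = 27 ^ 64 = 43
byte 1: (21 ^ 03) ^ 65 = 22 ^ 65 = 47
byte 2: (d2 ^ 89) ^ 70 = 5b ^ 70 = 2b
byte 3: (e0 ^ 1d) ^ 6c = fd ^ 6c = 91
byte 4: (15 ^ 28) ^ 6f = 3d ^ 6f = 52
byte 5: (8d ^ 87) ^ 79 = 0a ^ 79 = 73
byte 6: (3e ^ 91) ^ 20 = af ^ 20 = 8f
byte 7: (f7 ^ ea) ^ 47 = 1d ^ 47 = 5a
byte 8: (ec ^ 80) ^ 45 = 6c ^ 45 = 29
byte 9: (b3 ^ 22) ^ 54 = 91 ^ 54 = c5
byte 10: (93 ^ d1) ^ 20 = 42 ^ 20 = 62
byte 11: (7d ^ 64) ^ 2f = 19 ^ 2f = 36
byte 12: (62 ^ 7d) ^ 20 = 1f ^ 20 = 3f
byte 13: (99 ^ d4) ^ 73 = 4d ^ 73 = 3e

01000011 01000111 00101011 10010001 01010010 01110011 10001111 01011010 00101001 11000101 01100010 00110110 00111111 00111110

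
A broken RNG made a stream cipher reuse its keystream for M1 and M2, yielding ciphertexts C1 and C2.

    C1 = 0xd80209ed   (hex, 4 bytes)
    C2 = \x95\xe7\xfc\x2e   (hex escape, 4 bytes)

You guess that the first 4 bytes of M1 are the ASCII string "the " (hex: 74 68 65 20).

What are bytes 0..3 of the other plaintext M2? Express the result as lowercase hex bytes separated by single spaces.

First, C1 ⊕ C2 = (M1 ⊕ K) ⊕ (M2 ⊕ K) = M1 ⊕ M2, so the key drops out. Then M2 = (M1 ⊕ M2) ⊕ M1 over the first 4 bytes.
byte 0: (d8 ⊕ 95) ⊕ 74 = 4d ⊕ 74 = 39
byte 1: (02 ⊕ e7) ⊕ 68 = e5 ⊕ 68 = 8d
byte 2: (09 ⊕ fc) ⊕ 65 = f5 ⊕ 65 = 90
byte 3: (ed ⊕ 2e) ⊕ 20 = c3 ⊕ 20 = e3

39 8d 90 e3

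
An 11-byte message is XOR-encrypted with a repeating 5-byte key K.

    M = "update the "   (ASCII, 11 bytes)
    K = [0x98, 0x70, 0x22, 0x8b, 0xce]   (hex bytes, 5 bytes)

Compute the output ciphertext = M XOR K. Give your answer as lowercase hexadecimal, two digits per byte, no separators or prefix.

ed0046eabafd5056e3abb8

The 5-byte key repeats, so the effective keystream is 98 70 22 8b ce 98 70 22 8b ce 98.
byte 0: 01110101 xor 10011000 = 11101101
byte 1: 01110000 xor 01110000 = 00000000
byte 2: 01100100 xor 00100010 = 01000110
byte 3: 01100001 xor 10001011 = 11101010
byte 4: 01110100 xor 11001110 = 10111010
byte 5: 01100101 xor 10011000 = 11111101
byte 6: 00100000 xor 01110000 = 01010000
byte 7: 01110100 xor 00100010 = 01010110
byte 8: 01101000 xor 10001011 = 11100011
byte 9: 01100101 xor 11001110 = 10101011
byte 10: 00100000 xor 10011000 = 10111000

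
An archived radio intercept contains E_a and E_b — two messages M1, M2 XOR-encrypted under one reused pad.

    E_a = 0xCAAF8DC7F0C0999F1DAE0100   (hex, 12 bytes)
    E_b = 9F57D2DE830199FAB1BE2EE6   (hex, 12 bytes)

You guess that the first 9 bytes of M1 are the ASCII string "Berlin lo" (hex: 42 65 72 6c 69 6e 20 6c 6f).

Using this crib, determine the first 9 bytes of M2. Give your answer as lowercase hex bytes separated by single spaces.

First, E_a ⊕ E_b = (M1 ⊕ K) ⊕ (M2 ⊕ K) = M1 ⊕ M2, so the key drops out. Then M2 = (M1 ⊕ M2) ⊕ M1 over the first 9 bytes.
byte 0: (ca XOR 9f) XOR 42 = 55 XOR 42 = 17
byte 1: (af XOR 57) XOR 65 = f8 XOR 65 = 9d
byte 2: (8d XOR d2) XOR 72 = 5f XOR 72 = 2d
byte 3: (c7 XOR de) XOR 6c = 19 XOR 6c = 75
byte 4: (f0 XOR 83) XOR 69 = 73 XOR 69 = 1a
byte 5: (c0 XOR 01) XOR 6e = c1 XOR 6e = af
byte 6: (99 XOR 99) XOR 20 = 00 XOR 20 = 20
byte 7: (9f XOR fa) XOR 6c = 65 XOR 6c = 09
byte 8: (1d XOR b1) XOR 6f = ac XOR 6f = c3

17 9d 2d 75 1a af 20 09 c3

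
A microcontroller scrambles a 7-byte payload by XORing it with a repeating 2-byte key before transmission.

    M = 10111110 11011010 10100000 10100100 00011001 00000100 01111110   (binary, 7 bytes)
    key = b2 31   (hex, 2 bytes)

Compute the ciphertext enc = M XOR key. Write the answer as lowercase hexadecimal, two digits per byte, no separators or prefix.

0ceb1295ab35cc

The 2-byte key repeats, so the effective keystream is b2 31 b2 31 b2 31 b2.
byte 0: be xor b2 = 0c
byte 1: da xor 31 = eb
byte 2: a0 xor b2 = 12
byte 3: a4 xor 31 = 95
byte 4: 19 xor b2 = ab
byte 5: 04 xor 31 = 35
byte 6: 7e xor b2 = cc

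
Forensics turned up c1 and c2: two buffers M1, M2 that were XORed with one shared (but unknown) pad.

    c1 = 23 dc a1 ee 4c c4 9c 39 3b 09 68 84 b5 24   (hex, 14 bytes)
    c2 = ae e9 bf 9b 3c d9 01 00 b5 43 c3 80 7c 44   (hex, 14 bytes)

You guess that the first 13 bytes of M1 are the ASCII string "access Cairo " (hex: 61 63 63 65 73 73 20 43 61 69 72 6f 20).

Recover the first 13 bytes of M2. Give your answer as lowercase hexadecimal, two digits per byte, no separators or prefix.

First, c1 ⊕ c2 = (M1 ⊕ K) ⊕ (M2 ⊕ K) = M1 ⊕ M2, so the key drops out. Then M2 = (M1 ⊕ M2) ⊕ M1 over the first 13 bytes.
byte 0: (23 ⊕ ae) ⊕ 61 = 8d ⊕ 61 = ec
byte 1: (dc ⊕ e9) ⊕ 63 = 35 ⊕ 63 = 56
byte 2: (a1 ⊕ bf) ⊕ 63 = 1e ⊕ 63 = 7d
byte 3: (ee ⊕ 9b) ⊕ 65 = 75 ⊕ 65 = 10
byte 4: (4c ⊕ 3c) ⊕ 73 = 70 ⊕ 73 = 03
byte 5: (c4 ⊕ d9) ⊕ 73 = 1d ⊕ 73 = 6e
byte 6: (9c ⊕ 01) ⊕ 20 = 9d ⊕ 20 = bd
byte 7: (39 ⊕ 00) ⊕ 43 = 39 ⊕ 43 = 7a
byte 8: (3b ⊕ b5) ⊕ 61 = 8e ⊕ 61 = ef
byte 9: (09 ⊕ 43) ⊕ 69 = 4a ⊕ 69 = 23
byte 10: (68 ⊕ c3) ⊕ 72 = ab ⊕ 72 = d9
byte 11: (84 ⊕ 80) ⊕ 6f = 04 ⊕ 6f = 6b
byte 12: (b5 ⊕ 7c) ⊕ 20 = c9 ⊕ 20 = e9

ec567d10036ebd7aef23d96be9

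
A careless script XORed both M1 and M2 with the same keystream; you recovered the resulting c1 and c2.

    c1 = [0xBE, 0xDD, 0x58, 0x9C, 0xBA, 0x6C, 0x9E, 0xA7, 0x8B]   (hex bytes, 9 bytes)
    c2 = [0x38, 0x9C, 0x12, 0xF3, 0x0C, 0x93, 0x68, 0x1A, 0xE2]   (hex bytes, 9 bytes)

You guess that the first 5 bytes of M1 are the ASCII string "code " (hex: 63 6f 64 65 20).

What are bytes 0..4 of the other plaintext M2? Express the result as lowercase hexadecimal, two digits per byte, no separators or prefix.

First, c1 ⊕ c2 = (M1 ⊕ K) ⊕ (M2 ⊕ K) = M1 ⊕ M2, so the key drops out. Then M2 = (M1 ⊕ M2) ⊕ M1 over the first 5 bytes.
byte 0: (be XOR 38) XOR 63 = 86 XOR 63 = e5
byte 1: (dd XOR 9c) XOR 6f = 41 XOR 6f = 2e
byte 2: (58 XOR 12) XOR 64 = 4a XOR 64 = 2e
byte 3: (9c XOR f3) XOR 65 = 6f XOR 65 = 0a
byte 4: (ba XOR 0c) XOR 20 = b6 XOR 20 = 96

e52e2e0a96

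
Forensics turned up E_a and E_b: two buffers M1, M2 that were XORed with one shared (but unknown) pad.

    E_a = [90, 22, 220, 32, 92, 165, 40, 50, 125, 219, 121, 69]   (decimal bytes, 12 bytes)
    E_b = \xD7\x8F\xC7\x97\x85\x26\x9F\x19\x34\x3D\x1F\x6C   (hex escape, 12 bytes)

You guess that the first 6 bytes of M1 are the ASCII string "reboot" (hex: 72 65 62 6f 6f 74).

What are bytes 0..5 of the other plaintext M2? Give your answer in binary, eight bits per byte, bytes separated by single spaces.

First, E_a ⊕ E_b = (M1 ⊕ K) ⊕ (M2 ⊕ K) = M1 ⊕ M2, so the key drops out. Then M2 = (M1 ⊕ M2) ⊕ M1 over the first 6 bytes.
byte 0: (5a xor d7) xor 72 = 8d xor 72 = ff
byte 1: (16 xor 8f) xor 65 = 99 xor 65 = fc
byte 2: (dc xor c7) xor 62 = 1b xor 62 = 79
byte 3: (20 xor 97) xor 6f = b7 xor 6f = d8
byte 4: (5c xor 85) xor 6f = d9 xor 6f = b6
byte 5: (a5 xor 26) xor 74 = 83 xor 74 = f7

11111111 11111100 01111001 11011000 10110110 11110111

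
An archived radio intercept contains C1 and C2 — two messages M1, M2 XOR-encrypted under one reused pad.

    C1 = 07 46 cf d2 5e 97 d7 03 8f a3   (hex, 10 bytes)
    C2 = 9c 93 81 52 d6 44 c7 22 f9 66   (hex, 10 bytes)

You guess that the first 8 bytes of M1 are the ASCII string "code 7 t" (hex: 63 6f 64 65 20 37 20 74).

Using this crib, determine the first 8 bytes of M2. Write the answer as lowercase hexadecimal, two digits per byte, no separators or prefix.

f8ba2ae5a8e43055

First, C1 ⊕ C2 = (M1 ⊕ K) ⊕ (M2 ⊕ K) = M1 ⊕ M2, so the key drops out. Then M2 = (M1 ⊕ M2) ⊕ M1 over the first 8 bytes.
byte 0: (07 ⊕ 9c) ⊕ 63 = 9b ⊕ 63 = f8
byte 1: (46 ⊕ 93) ⊕ 6f = d5 ⊕ 6f = ba
byte 2: (cf ⊕ 81) ⊕ 64 = 4e ⊕ 64 = 2a
byte 3: (d2 ⊕ 52) ⊕ 65 = 80 ⊕ 65 = e5
byte 4: (5e ⊕ d6) ⊕ 20 = 88 ⊕ 20 = a8
byte 5: (97 ⊕ 44) ⊕ 37 = d3 ⊕ 37 = e4
byte 6: (d7 ⊕ c7) ⊕ 20 = 10 ⊕ 20 = 30
byte 7: (03 ⊕ 22) ⊕ 74 = 21 ⊕ 74 = 55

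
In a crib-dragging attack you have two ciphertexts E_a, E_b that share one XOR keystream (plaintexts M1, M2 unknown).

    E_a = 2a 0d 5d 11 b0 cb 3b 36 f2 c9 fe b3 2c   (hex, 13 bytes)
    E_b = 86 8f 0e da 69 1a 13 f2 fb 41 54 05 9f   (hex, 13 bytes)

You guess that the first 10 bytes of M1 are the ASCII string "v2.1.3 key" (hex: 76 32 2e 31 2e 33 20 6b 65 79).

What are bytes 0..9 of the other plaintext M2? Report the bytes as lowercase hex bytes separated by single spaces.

da b0 7d fa f7 e2 08 af 6c f1

First, E_a ⊕ E_b = (M1 ⊕ K) ⊕ (M2 ⊕ K) = M1 ⊕ M2, so the key drops out. Then M2 = (M1 ⊕ M2) ⊕ M1 over the first 10 bytes.
byte 0: (2a ⊕ 86) ⊕ 76 = ac ⊕ 76 = da
byte 1: (0d ⊕ 8f) ⊕ 32 = 82 ⊕ 32 = b0
byte 2: (5d ⊕ 0e) ⊕ 2e = 53 ⊕ 2e = 7d
byte 3: (11 ⊕ da) ⊕ 31 = cb ⊕ 31 = fa
byte 4: (b0 ⊕ 69) ⊕ 2e = d9 ⊕ 2e = f7
byte 5: (cb ⊕ 1a) ⊕ 33 = d1 ⊕ 33 = e2
byte 6: (3b ⊕ 13) ⊕ 20 = 28 ⊕ 20 = 08
byte 7: (36 ⊕ f2) ⊕ 6b = c4 ⊕ 6b = af
byte 8: (f2 ⊕ fb) ⊕ 65 = 09 ⊕ 65 = 6c
byte 9: (c9 ⊕ 41) ⊕ 79 = 88 ⊕ 79 = f1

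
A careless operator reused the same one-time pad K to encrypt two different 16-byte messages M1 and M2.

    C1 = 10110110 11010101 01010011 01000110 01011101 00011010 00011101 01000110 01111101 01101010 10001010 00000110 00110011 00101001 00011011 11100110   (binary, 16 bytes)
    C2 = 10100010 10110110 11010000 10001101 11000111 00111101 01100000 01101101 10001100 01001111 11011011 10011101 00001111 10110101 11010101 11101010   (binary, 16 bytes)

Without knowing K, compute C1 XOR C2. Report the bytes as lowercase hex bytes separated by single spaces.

14 63 83 cb 9a 27 7d 2b f1 25 51 9b 3c 9c ce 0c

C1 ⊕ C2 = (M1 ⊕ K) ⊕ (M2 ⊕ K) = M1 ⊕ M2 — the shared key cancels under XOR.
byte 0: 10110110 XOR 10100010 = 00010100
byte 1: 11010101 XOR 10110110 = 01100011
byte 2: 01010011 XOR 11010000 = 10000011
byte 3: 01000110 XOR 10001101 = 11001011
byte 4: 01011101 XOR 11000111 = 10011010
byte 5: 00011010 XOR 00111101 = 00100111
byte 6: 00011101 XOR 01100000 = 01111101
byte 7: 01000110 XOR 01101101 = 00101011
byte 8: 01111101 XOR 10001100 = 11110001
byte 9: 01101010 XOR 01001111 = 00100101
byte 10: 10001010 XOR 11011011 = 01010001
byte 11: 00000110 XOR 10011101 = 10011011
byte 12: 00110011 XOR 00001111 = 00111100
byte 13: 00101001 XOR 10110101 = 10011100
byte 14: 00011011 XOR 11010101 = 11001110
byte 15: 11100110 XOR 11101010 = 00001100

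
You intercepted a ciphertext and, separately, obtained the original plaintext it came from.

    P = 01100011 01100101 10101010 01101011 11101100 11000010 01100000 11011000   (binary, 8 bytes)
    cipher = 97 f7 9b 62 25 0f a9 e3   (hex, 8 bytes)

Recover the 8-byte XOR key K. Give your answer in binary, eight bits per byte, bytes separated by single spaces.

11110100 10010010 00110001 00001001 11001001 11001101 11001001 00111011

Since cipher = P ⊕ K, XORing both sides with P gives K = P ⊕ cipher.
63 ^ 97 = f4
65 ^ f7 = 92
aa ^ 9b = 31
6b ^ 62 = 09
ec ^ 25 = c9
c2 ^ 0f = cd
60 ^ a9 = c9
d8 ^ e3 = 3b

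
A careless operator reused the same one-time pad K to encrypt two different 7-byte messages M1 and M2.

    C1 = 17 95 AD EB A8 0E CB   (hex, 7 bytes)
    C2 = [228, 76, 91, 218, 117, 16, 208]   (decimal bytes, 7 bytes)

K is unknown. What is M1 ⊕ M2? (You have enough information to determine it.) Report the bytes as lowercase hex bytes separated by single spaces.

f3 d9 f6 31 dd 1e 1b

C1 ⊕ C2 = (M1 ⊕ K) ⊕ (M2 ⊕ K) = M1 ⊕ M2 — the shared key cancels under XOR.
00010111 xor 11100100 = 11110011
10010101 xor 01001100 = 11011001
10101101 xor 01011011 = 11110110
11101011 xor 11011010 = 00110001
10101000 xor 01110101 = 11011101
00001110 xor 00010000 = 00011110
11001011 xor 11010000 = 00011011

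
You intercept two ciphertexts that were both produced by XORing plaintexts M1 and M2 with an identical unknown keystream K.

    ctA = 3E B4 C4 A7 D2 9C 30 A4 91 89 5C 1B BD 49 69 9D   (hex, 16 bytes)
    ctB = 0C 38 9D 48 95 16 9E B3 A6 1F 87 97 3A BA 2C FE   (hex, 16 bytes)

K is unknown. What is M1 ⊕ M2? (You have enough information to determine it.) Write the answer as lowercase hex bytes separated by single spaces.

32 8c 59 ef 47 8a ae 17 37 96 db 8c 87 f3 45 63

ctA ⊕ ctB = (M1 ⊕ K) ⊕ (M2 ⊕ K) = M1 ⊕ M2 — the shared key cancels under XOR.
3e xor 0c = 32
b4 xor 38 = 8c
c4 xor 9d = 59
a7 xor 48 = ef
d2 xor 95 = 47
9c xor 16 = 8a
30 xor 9e = ae
a4 xor b3 = 17
91 xor a6 = 37
89 xor 1f = 96
5c xor 87 = db
1b xor 97 = 8c
bd xor 3a = 87
49 xor ba = f3
69 xor 2c = 45
9d xor fe = 63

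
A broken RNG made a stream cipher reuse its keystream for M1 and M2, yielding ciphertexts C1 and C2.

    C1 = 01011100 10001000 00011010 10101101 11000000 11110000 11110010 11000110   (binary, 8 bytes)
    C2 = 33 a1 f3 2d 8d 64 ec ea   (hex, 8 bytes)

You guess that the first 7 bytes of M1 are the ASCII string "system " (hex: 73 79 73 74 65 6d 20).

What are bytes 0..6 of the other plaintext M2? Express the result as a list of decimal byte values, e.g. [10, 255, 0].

First, C1 ⊕ C2 = (M1 ⊕ K) ⊕ (M2 ⊕ K) = M1 ⊕ M2, so the key drops out. Then M2 = (M1 ⊕ M2) ⊕ M1 over the first 7 bytes.
byte 0: (5c XOR 33) XOR 73 = 6f XOR 73 = 1c
byte 1: (88 XOR a1) XOR 79 = 29 XOR 79 = 50
byte 2: (1a XOR f3) XOR 73 = e9 XOR 73 = 9a
byte 3: (ad XOR 2d) XOR 74 = 80 XOR 74 = f4
byte 4: (c0 XOR 8d) XOR 65 = 4d XOR 65 = 28
byte 5: (f0 XOR 64) XOR 6d = 94 XOR 6d = f9
byte 6: (f2 XOR ec) XOR 20 = 1e XOR 20 = 3e

[28, 80, 154, 244, 40, 249, 62]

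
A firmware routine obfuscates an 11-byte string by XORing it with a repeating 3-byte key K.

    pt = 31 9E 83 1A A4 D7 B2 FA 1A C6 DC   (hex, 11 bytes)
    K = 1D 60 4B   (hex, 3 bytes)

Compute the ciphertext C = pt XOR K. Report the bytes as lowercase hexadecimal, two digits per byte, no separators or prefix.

2cfec807c49caf9a51dbbc

The 3-byte key repeats, so the effective keystream is 1d 60 4b 1d 60 4b 1d 60 4b 1d 60.
byte 0: 00110001 xor 00011101 = 00101100
byte 1: 10011110 xor 01100000 = 11111110
byte 2: 10000011 xor 01001011 = 11001000
byte 3: 00011010 xor 00011101 = 00000111
byte 4: 10100100 xor 01100000 = 11000100
byte 5: 11010111 xor 01001011 = 10011100
byte 6: 10110010 xor 00011101 = 10101111
byte 7: 11111010 xor 01100000 = 10011010
byte 8: 00011010 xor 01001011 = 01010001
byte 9: 11000110 xor 00011101 = 11011011
byte 10: 11011100 xor 01100000 = 10111100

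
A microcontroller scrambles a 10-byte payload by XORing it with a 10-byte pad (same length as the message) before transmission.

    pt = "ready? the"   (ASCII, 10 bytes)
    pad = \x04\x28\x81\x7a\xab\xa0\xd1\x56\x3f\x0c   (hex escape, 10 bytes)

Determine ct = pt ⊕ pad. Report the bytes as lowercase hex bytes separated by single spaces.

76 4d e0 1e d2 9f f1 22 57 69

XOR is its own inverse, so applying the key byte-wise gives the result directly.
byte 0: 72 ^ 04 = 76
byte 1: 65 ^ 28 = 4d
byte 2: 61 ^ 81 = e0
byte 3: 64 ^ 7a = 1e
byte 4: 79 ^ ab = d2
byte 5: 3f ^ a0 = 9f
byte 6: 20 ^ d1 = f1
byte 7: 74 ^ 56 = 22
byte 8: 68 ^ 3f = 57
byte 9: 65 ^ 0c = 69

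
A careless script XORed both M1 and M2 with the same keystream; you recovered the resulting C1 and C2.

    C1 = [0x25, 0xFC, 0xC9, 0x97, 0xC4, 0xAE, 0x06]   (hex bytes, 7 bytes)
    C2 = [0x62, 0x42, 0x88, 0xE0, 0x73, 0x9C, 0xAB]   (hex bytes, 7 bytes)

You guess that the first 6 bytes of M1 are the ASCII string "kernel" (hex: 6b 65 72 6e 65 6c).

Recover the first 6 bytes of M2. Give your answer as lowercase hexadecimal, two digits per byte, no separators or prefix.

First, C1 ⊕ C2 = (M1 ⊕ K) ⊕ (M2 ⊕ K) = M1 ⊕ M2, so the key drops out. Then M2 = (M1 ⊕ M2) ⊕ M1 over the first 6 bytes.
byte 0: (25 ^ 62) ^ 6b = 47 ^ 6b = 2c
byte 1: (fc ^ 42) ^ 65 = be ^ 65 = db
byte 2: (c9 ^ 88) ^ 72 = 41 ^ 72 = 33
byte 3: (97 ^ e0) ^ 6e = 77 ^ 6e = 19
byte 4: (c4 ^ 73) ^ 65 = b7 ^ 65 = d2
byte 5: (ae ^ 9c) ^ 6c = 32 ^ 6c = 5e

2cdb3319d25e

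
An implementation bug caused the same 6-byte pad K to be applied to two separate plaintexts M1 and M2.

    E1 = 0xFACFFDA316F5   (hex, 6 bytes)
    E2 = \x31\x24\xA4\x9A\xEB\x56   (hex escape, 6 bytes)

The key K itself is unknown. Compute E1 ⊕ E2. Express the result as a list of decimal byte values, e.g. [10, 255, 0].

E1 ⊕ E2 = (M1 ⊕ K) ⊕ (M2 ⊕ K) = M1 ⊕ M2 — the shared key cancels under XOR.
byte 0: fa xor 31 = cb
byte 1: cf xor 24 = eb
byte 2: fd xor a4 = 59
byte 3: a3 xor 9a = 39
byte 4: 16 xor eb = fd
byte 5: f5 xor 56 = a3

[203, 235, 89, 57, 253, 163]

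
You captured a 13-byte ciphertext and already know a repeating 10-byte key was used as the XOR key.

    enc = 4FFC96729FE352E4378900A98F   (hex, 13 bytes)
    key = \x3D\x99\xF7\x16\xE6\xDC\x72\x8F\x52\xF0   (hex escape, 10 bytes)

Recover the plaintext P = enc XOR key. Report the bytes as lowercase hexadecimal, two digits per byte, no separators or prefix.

The 10-byte key repeats, so the effective keystream is 3d 99 f7 16 e6 dc 72 8f 52 f0 3d 99 f7.
byte 0: 4f ^ 3d = 72
byte 1: fc ^ 99 = 65
byte 2: 96 ^ f7 = 61
byte 3: 72 ^ 16 = 64
byte 4: 9f ^ e6 = 79
byte 5: e3 ^ dc = 3f
byte 6: 52 ^ 72 = 20
byte 7: e4 ^ 8f = 6b
byte 8: 37 ^ 52 = 65
byte 9: 89 ^ f0 = 79
byte 10: 00 ^ 3d = 3d
byte 11: a9 ^ 99 = 30
byte 12: 8f ^ f7 = 78

72656164793f206b65793d3078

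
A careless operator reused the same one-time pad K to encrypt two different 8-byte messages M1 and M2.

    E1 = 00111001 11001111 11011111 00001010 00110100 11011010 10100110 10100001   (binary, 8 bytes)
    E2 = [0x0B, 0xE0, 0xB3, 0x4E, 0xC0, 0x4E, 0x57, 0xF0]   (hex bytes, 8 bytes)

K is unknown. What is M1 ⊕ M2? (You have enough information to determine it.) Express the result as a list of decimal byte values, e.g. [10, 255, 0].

E1 ⊕ E2 = (M1 ⊕ K) ⊕ (M2 ⊕ K) = M1 ⊕ M2 — the shared key cancels under XOR.
39 xor 0b = 32
cf xor e0 = 2f
df xor b3 = 6c
0a xor 4e = 44
34 xor c0 = f4
da xor 4e = 94
a6 xor 57 = f1
a1 xor f0 = 51

[50, 47, 108, 68, 244, 148, 241, 81]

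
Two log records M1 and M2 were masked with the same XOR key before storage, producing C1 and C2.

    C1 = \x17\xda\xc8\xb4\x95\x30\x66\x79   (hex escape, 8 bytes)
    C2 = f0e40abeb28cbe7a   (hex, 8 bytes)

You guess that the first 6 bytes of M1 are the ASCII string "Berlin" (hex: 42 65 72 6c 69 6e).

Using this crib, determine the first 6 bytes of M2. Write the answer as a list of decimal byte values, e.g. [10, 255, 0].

First, C1 ⊕ C2 = (M1 ⊕ K) ⊕ (M2 ⊕ K) = M1 ⊕ M2, so the key drops out. Then M2 = (M1 ⊕ M2) ⊕ M1 over the first 6 bytes.
byte 0: (17 xor f0) xor 42 = e7 xor 42 = a5
byte 1: (da xor e4) xor 65 = 3e xor 65 = 5b
byte 2: (c8 xor 0a) xor 72 = c2 xor 72 = b0
byte 3: (b4 xor be) xor 6c = 0a xor 6c = 66
byte 4: (95 xor b2) xor 69 = 27 xor 69 = 4e
byte 5: (30 xor 8c) xor 6e = bc xor 6e = d2

[165, 91, 176, 102, 78, 210]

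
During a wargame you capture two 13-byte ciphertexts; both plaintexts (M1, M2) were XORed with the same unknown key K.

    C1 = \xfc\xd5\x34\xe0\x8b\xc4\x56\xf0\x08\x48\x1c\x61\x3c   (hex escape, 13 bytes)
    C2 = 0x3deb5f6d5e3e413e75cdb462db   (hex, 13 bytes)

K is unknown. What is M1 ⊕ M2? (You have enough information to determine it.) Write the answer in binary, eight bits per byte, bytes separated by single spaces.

11000001 00111110 01101011 10001101 11010101 11111010 00010111 11001110 01111101 10000101 10101000 00000011 11100111

C1 ⊕ C2 = (M1 ⊕ K) ⊕ (M2 ⊕ K) = M1 ⊕ M2 — the shared key cancels under XOR.
byte 0: 252 ⊕  61 = 193
byte 1: 213 ⊕ 235 =  62
byte 2:  52 ⊕  95 = 107
byte 3: 224 ⊕ 109 = 141
byte 4: 139 ⊕  94 = 213
byte 5: 196 ⊕  62 = 250
byte 6:  86 ⊕  65 =  23
byte 7: 240 ⊕  62 = 206
byte 8:   8 ⊕ 117 = 125
byte 9:  72 ⊕ 205 = 133
byte 10:  28 ⊕ 180 = 168
byte 11:  97 ⊕  98 =   3
byte 12:  60 ⊕ 219 = 231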